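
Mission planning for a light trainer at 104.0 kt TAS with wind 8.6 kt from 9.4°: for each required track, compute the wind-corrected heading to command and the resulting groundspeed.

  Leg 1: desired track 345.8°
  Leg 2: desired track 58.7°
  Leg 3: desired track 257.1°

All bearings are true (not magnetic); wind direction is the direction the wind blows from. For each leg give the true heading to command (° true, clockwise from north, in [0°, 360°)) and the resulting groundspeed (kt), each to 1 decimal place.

Leg 1: heading=347.7°, groundspeed=96.1 kt
Leg 2: heading=55.1°, groundspeed=98.2 kt
Leg 3: heading=261.5°, groundspeed=107.0 kt

Leg 1: desired track 345.8°; wind correction +1.9° → command heading 347.7°, groundspeed 96.1 kt
Leg 2: desired track 58.7°; wind correction -3.6° → command heading 55.1°, groundspeed 98.2 kt
Leg 3: desired track 257.1°; wind correction +4.4° → command heading 261.5°, groundspeed 107.0 kt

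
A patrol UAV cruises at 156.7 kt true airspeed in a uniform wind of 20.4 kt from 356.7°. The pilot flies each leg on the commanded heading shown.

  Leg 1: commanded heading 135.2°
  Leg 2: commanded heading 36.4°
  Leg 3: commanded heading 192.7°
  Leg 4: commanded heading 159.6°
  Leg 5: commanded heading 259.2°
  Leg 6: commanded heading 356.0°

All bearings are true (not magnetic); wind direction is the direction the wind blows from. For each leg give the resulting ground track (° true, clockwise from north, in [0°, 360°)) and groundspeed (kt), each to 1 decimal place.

Leg 1: heading 135.2°; drift +4.5° → track 139.7°, groundspeed 172.5 kt
Leg 2: heading 36.4°; drift +5.3° → track 41.7°, groundspeed 141.6 kt
Leg 3: heading 192.7°; drift -1.8° → track 190.9°, groundspeed 176.4 kt
Leg 4: heading 159.6°; drift +1.9° → track 161.5°, groundspeed 176.3 kt
Leg 5: heading 259.2°; drift -7.2° → track 252.0°, groundspeed 160.6 kt
Leg 6: heading 356.0°; drift -0.1° → track 355.9°, groundspeed 136.3 kt

Leg 1: track=139.7°, groundspeed=172.5 kt
Leg 2: track=41.7°, groundspeed=141.6 kt
Leg 3: track=190.9°, groundspeed=176.4 kt
Leg 4: track=161.5°, groundspeed=176.3 kt
Leg 5: track=252.0°, groundspeed=160.6 kt
Leg 6: track=355.9°, groundspeed=136.3 kt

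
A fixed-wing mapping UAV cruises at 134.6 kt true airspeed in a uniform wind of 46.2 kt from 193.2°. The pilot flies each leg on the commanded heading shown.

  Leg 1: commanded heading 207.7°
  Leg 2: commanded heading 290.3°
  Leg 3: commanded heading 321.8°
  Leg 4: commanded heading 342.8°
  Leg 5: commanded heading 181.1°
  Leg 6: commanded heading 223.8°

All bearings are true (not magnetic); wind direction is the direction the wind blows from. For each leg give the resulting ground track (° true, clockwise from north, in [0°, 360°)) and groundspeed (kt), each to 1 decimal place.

Leg 1: track=215.0°, groundspeed=90.6 kt
Leg 2: track=308.4°, groundspeed=147.6 kt
Leg 3: track=334.3°, groundspeed=167.4 kt
Leg 4: track=350.4°, groundspeed=176.0 kt
Leg 5: track=174.9°, groundspeed=89.9 kt
Leg 6: track=237.7°, groundspeed=97.7 kt

Leg 1: heading 207.7°; drift +7.3° → track 215.0°, groundspeed 90.6 kt
Leg 2: heading 290.3°; drift +18.1° → track 308.4°, groundspeed 147.6 kt
Leg 3: heading 321.8°; drift +12.5° → track 334.3°, groundspeed 167.4 kt
Leg 4: heading 342.8°; drift +7.6° → track 350.4°, groundspeed 176.0 kt
Leg 5: heading 181.1°; drift -6.2° → track 174.9°, groundspeed 89.9 kt
Leg 6: heading 223.8°; drift +13.9° → track 237.7°, groundspeed 97.7 kt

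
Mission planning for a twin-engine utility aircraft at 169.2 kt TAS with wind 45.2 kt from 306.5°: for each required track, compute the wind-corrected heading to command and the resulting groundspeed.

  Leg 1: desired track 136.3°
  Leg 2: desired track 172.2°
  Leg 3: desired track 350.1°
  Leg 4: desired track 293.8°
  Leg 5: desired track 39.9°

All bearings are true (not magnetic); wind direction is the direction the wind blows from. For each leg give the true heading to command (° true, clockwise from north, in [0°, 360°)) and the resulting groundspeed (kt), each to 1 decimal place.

Leg 1: desired track 136.3°; wind correction +2.6° → command heading 138.9°, groundspeed 213.6 kt
Leg 2: desired track 172.2°; wind correction +11.0° → command heading 183.2°, groundspeed 197.6 kt
Leg 3: desired track 350.1°; wind correction -10.6° → command heading 339.5°, groundspeed 133.6 kt
Leg 4: desired track 293.8°; wind correction +3.4° → command heading 297.2°, groundspeed 124.8 kt
Leg 5: desired track 39.9°; wind correction -15.5° → command heading 24.4°, groundspeed 165.8 kt

Leg 1: heading=138.9°, groundspeed=213.6 kt
Leg 2: heading=183.2°, groundspeed=197.6 kt
Leg 3: heading=339.5°, groundspeed=133.6 kt
Leg 4: heading=297.2°, groundspeed=124.8 kt
Leg 5: heading=24.4°, groundspeed=165.8 kt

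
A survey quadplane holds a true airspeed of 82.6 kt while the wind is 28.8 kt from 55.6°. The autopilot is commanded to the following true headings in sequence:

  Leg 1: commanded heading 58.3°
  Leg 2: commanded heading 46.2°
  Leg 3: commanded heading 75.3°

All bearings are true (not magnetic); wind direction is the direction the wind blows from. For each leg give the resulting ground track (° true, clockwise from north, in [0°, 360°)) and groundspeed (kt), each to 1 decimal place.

Leg 1: track=59.7°, groundspeed=53.8 kt
Leg 2: track=41.2°, groundspeed=54.4 kt
Leg 3: track=85.2°, groundspeed=56.3 kt

Leg 1: heading 58.3°; drift +1.4° → track 59.7°, groundspeed 53.8 kt
Leg 2: heading 46.2°; drift -5.0° → track 41.2°, groundspeed 54.4 kt
Leg 3: heading 75.3°; drift +9.9° → track 85.2°, groundspeed 56.3 kt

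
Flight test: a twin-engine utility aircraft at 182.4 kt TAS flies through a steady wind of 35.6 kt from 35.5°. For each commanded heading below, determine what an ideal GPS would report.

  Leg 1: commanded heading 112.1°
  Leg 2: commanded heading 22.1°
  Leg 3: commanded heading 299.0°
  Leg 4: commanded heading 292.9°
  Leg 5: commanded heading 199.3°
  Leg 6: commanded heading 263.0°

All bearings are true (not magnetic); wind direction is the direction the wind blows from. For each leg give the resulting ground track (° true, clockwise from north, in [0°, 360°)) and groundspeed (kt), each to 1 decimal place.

Leg 1: track=123.3°, groundspeed=177.6 kt
Leg 2: track=18.9°, groundspeed=148.0 kt
Leg 3: track=288.3°, groundspeed=189.8 kt
Leg 4: track=282.5°, groundspeed=193.3 kt
Leg 5: track=201.9°, groundspeed=216.8 kt
Leg 6: track=255.8°, groundspeed=208.1 kt

Leg 1: heading 112.1°; drift +11.2° → track 123.3°, groundspeed 177.6 kt
Leg 2: heading 22.1°; drift -3.2° → track 18.9°, groundspeed 148.0 kt
Leg 3: heading 299.0°; drift -10.7° → track 288.3°, groundspeed 189.8 kt
Leg 4: heading 292.9°; drift -10.4° → track 282.5°, groundspeed 193.3 kt
Leg 5: heading 199.3°; drift +2.6° → track 201.9°, groundspeed 216.8 kt
Leg 6: heading 263.0°; drift -7.2° → track 255.8°, groundspeed 208.1 kt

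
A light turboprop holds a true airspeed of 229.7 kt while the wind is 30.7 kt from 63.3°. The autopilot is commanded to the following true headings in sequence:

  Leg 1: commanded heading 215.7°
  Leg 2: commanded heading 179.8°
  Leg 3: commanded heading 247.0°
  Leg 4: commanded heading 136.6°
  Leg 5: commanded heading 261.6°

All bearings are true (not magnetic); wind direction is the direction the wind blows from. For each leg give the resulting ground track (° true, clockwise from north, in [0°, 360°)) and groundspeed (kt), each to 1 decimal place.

Leg 1: heading 215.7°; drift +3.2° → track 218.9°, groundspeed 257.3 kt
Leg 2: heading 179.8°; drift +6.4° → track 186.2°, groundspeed 244.9 kt
Leg 3: heading 247.0°; drift -0.4° → track 246.6°, groundspeed 260.3 kt
Leg 4: heading 136.6°; drift +7.6° → track 144.2°, groundspeed 222.8 kt
Leg 5: heading 261.6°; drift -2.1° → track 259.5°, groundspeed 259.0 kt

Leg 1: track=218.9°, groundspeed=257.3 kt
Leg 2: track=186.2°, groundspeed=244.9 kt
Leg 3: track=246.6°, groundspeed=260.3 kt
Leg 4: track=144.2°, groundspeed=222.8 kt
Leg 5: track=259.5°, groundspeed=259.0 kt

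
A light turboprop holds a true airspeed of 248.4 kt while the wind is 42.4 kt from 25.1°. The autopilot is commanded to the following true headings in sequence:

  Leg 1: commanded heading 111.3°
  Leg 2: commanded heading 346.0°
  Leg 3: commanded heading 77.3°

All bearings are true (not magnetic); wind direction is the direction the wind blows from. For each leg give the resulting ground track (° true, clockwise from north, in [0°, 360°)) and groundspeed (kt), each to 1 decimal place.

Leg 1: heading 111.3°; drift +9.8° → track 121.1°, groundspeed 249.2 kt
Leg 2: heading 346.0°; drift -7.1° → track 338.9°, groundspeed 217.1 kt
Leg 3: heading 77.3°; drift +8.6° → track 85.9°, groundspeed 224.9 kt

Leg 1: track=121.1°, groundspeed=249.2 kt
Leg 2: track=338.9°, groundspeed=217.1 kt
Leg 3: track=85.9°, groundspeed=224.9 kt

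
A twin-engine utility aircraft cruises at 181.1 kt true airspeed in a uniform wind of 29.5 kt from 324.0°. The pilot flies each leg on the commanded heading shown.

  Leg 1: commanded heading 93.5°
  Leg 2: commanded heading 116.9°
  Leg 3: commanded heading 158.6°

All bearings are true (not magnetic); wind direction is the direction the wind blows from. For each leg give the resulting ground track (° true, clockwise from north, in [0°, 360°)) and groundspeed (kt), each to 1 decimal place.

Leg 1: track=100.0°, groundspeed=201.2 kt
Leg 2: track=120.6°, groundspeed=207.8 kt
Leg 3: track=156.6°, groundspeed=209.8 kt

Leg 1: heading 93.5°; drift +6.5° → track 100.0°, groundspeed 201.2 kt
Leg 2: heading 116.9°; drift +3.7° → track 120.6°, groundspeed 207.8 kt
Leg 3: heading 158.6°; drift -2.0° → track 156.6°, groundspeed 209.8 kt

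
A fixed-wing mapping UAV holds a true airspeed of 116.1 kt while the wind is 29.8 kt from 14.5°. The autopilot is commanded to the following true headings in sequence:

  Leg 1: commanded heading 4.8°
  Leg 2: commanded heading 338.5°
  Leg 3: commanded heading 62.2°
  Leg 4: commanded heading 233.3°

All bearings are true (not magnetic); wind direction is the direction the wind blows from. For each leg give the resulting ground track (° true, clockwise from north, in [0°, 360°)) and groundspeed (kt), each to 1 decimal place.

Leg 1: heading 4.8°; drift -3.3° → track 1.5°, groundspeed 86.9 kt
Leg 2: heading 338.5°; drift -10.8° → track 327.7°, groundspeed 93.6 kt
Leg 3: heading 62.2°; drift +12.9° → track 75.1°, groundspeed 98.5 kt
Leg 4: heading 233.3°; drift -7.6° → track 225.7°, groundspeed 140.6 kt

Leg 1: track=1.5°, groundspeed=86.9 kt
Leg 2: track=327.7°, groundspeed=93.6 kt
Leg 3: track=75.1°, groundspeed=98.5 kt
Leg 4: track=225.7°, groundspeed=140.6 kt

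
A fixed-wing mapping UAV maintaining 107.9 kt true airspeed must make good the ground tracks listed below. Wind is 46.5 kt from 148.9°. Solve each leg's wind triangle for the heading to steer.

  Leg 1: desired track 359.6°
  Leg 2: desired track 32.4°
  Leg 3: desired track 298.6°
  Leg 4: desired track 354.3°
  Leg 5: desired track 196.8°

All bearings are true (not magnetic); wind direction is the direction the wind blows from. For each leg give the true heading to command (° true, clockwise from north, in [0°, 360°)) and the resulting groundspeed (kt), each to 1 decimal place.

Leg 1: heading=12.3°, groundspeed=145.2 kt
Leg 2: heading=55.1°, groundspeed=120.3 kt
Leg 3: heading=286.0°, groundspeed=145.5 kt
Leg 4: heading=5.0°, groundspeed=148.0 kt
Leg 5: heading=178.2°, groundspeed=71.1 kt

Leg 1: desired track 359.6°; wind correction +12.7° → command heading 12.3°, groundspeed 145.2 kt
Leg 2: desired track 32.4°; wind correction +22.7° → command heading 55.1°, groundspeed 120.3 kt
Leg 3: desired track 298.6°; wind correction -12.6° → command heading 286.0°, groundspeed 145.5 kt
Leg 4: desired track 354.3°; wind correction +10.7° → command heading 5.0°, groundspeed 148.0 kt
Leg 5: desired track 196.8°; wind correction -18.6° → command heading 178.2°, groundspeed 71.1 kt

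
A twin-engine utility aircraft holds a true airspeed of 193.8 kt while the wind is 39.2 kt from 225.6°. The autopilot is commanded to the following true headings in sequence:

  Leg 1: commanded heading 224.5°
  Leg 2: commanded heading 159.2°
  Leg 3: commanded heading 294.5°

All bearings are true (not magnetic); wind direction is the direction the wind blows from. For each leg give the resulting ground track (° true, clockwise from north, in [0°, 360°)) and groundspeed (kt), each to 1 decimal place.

Leg 1: heading 224.5°; drift -0.3° → track 224.2°, groundspeed 154.6 kt
Leg 2: heading 159.2°; drift -11.4° → track 147.8°, groundspeed 181.7 kt
Leg 3: heading 294.5°; drift +11.5° → track 306.0°, groundspeed 183.4 kt

Leg 1: track=224.2°, groundspeed=154.6 kt
Leg 2: track=147.8°, groundspeed=181.7 kt
Leg 3: track=306.0°, groundspeed=183.4 kt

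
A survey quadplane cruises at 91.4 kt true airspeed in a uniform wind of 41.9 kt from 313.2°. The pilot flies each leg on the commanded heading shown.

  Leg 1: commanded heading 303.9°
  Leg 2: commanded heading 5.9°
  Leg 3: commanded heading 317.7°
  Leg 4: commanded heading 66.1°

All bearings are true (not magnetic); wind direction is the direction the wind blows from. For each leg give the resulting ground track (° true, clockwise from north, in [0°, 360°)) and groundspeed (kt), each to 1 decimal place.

Leg 1: heading 303.9°; drift -7.7° → track 296.2°, groundspeed 50.5 kt
Leg 2: heading 5.9°; drift +26.8° → track 32.7°, groundspeed 73.9 kt
Leg 3: heading 317.7°; drift +3.8° → track 321.5°, groundspeed 49.7 kt
Leg 4: heading 66.1°; drift +19.7° → track 85.8°, groundspeed 114.4 kt

Leg 1: track=296.2°, groundspeed=50.5 kt
Leg 2: track=32.7°, groundspeed=73.9 kt
Leg 3: track=321.5°, groundspeed=49.7 kt
Leg 4: track=85.8°, groundspeed=114.4 kt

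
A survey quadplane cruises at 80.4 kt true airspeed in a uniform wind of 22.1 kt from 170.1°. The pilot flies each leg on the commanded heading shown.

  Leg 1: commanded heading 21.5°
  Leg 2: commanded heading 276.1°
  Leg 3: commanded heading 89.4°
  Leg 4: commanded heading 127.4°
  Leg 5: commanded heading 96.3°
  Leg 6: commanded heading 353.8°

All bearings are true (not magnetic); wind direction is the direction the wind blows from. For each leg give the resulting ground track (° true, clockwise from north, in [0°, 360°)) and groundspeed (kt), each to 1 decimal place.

Leg 1: track=14.9°, groundspeed=99.9 kt
Leg 2: track=289.9°, groundspeed=89.1 kt
Leg 3: track=73.6°, groundspeed=79.9 kt
Leg 4: track=114.3°, groundspeed=65.9 kt
Leg 5: track=80.3°, groundspeed=77.2 kt
Leg 6: track=353.0°, groundspeed=102.5 kt

Leg 1: heading 21.5°; drift -6.6° → track 14.9°, groundspeed 99.9 kt
Leg 2: heading 276.1°; drift +13.8° → track 289.9°, groundspeed 89.1 kt
Leg 3: heading 89.4°; drift -15.8° → track 73.6°, groundspeed 79.9 kt
Leg 4: heading 127.4°; drift -13.1° → track 114.3°, groundspeed 65.9 kt
Leg 5: heading 96.3°; drift -16.0° → track 80.3°, groundspeed 77.2 kt
Leg 6: heading 353.8°; drift -0.8° → track 353.0°, groundspeed 102.5 kt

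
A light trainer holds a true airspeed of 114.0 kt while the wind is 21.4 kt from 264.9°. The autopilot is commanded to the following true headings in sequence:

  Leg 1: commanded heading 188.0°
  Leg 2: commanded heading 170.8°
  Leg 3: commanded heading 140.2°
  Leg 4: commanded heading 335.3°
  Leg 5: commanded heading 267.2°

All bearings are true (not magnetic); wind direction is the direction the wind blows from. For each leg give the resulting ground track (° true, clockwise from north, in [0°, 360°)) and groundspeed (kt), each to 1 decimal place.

Leg 1: heading 188.0°; drift -10.8° → track 177.2°, groundspeed 111.1 kt
Leg 2: heading 170.8°; drift -10.5° → track 160.3°, groundspeed 117.5 kt
Leg 3: heading 140.2°; drift -7.9° → track 132.3°, groundspeed 127.4 kt
Leg 4: heading 335.3°; drift +10.7° → track 346.0°, groundspeed 108.7 kt
Leg 5: heading 267.2°; drift +0.5° → track 267.7°, groundspeed 92.6 kt

Leg 1: track=177.2°, groundspeed=111.1 kt
Leg 2: track=160.3°, groundspeed=117.5 kt
Leg 3: track=132.3°, groundspeed=127.4 kt
Leg 4: track=346.0°, groundspeed=108.7 kt
Leg 5: track=267.7°, groundspeed=92.6 kt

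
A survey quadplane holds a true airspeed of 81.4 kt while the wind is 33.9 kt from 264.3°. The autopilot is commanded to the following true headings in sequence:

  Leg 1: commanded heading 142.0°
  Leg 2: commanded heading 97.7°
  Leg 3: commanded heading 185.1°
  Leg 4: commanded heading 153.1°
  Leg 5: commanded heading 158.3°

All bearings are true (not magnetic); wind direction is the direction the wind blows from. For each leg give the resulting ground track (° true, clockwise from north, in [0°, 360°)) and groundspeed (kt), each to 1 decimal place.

Leg 1: heading 142.0°; drift -16.1° → track 125.9°, groundspeed 103.6 kt
Leg 2: heading 97.7°; drift -3.9° → track 93.8°, groundspeed 114.6 kt
Leg 3: heading 185.1°; drift -23.9° → track 161.2°, groundspeed 82.1 kt
Leg 4: heading 153.1°; drift -18.6° → track 134.5°, groundspeed 98.8 kt
Leg 5: heading 158.3°; drift -19.8° → track 138.5°, groundspeed 96.4 kt

Leg 1: track=125.9°, groundspeed=103.6 kt
Leg 2: track=93.8°, groundspeed=114.6 kt
Leg 3: track=161.2°, groundspeed=82.1 kt
Leg 4: track=134.5°, groundspeed=98.8 kt
Leg 5: track=138.5°, groundspeed=96.4 kt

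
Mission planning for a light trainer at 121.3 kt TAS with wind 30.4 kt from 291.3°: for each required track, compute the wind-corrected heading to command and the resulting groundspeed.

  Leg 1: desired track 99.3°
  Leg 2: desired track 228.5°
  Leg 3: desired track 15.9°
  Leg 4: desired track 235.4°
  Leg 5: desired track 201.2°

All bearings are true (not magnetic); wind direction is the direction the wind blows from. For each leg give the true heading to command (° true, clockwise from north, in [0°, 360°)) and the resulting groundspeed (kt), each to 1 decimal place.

Leg 1: heading=96.3°, groundspeed=150.9 kt
Leg 2: heading=241.4°, groundspeed=104.4 kt
Leg 3: heading=1.5°, groundspeed=114.6 kt
Leg 4: heading=247.4°, groundspeed=101.6 kt
Leg 5: heading=215.7°, groundspeed=117.5 kt

Leg 1: desired track 99.3°; wind correction -3.0° → command heading 96.3°, groundspeed 150.9 kt
Leg 2: desired track 228.5°; wind correction +12.9° → command heading 241.4°, groundspeed 104.4 kt
Leg 3: desired track 15.9°; wind correction -14.4° → command heading 1.5°, groundspeed 114.6 kt
Leg 4: desired track 235.4°; wind correction +12.0° → command heading 247.4°, groundspeed 101.6 kt
Leg 5: desired track 201.2°; wind correction +14.5° → command heading 215.7°, groundspeed 117.5 kt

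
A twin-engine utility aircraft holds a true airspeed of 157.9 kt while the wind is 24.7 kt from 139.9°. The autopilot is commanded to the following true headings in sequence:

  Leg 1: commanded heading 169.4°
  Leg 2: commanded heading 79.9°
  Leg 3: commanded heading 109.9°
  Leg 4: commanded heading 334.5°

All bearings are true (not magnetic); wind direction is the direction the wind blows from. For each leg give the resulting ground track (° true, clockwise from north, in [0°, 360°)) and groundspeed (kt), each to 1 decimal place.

Leg 1: track=174.5°, groundspeed=136.9 kt
Leg 2: track=71.5°, groundspeed=147.1 kt
Leg 3: track=104.7°, groundspeed=137.1 kt
Leg 4: track=332.5°, groundspeed=181.9 kt

Leg 1: heading 169.4°; drift +5.1° → track 174.5°, groundspeed 136.9 kt
Leg 2: heading 79.9°; drift -8.4° → track 71.5°, groundspeed 147.1 kt
Leg 3: heading 109.9°; drift -5.2° → track 104.7°, groundspeed 137.1 kt
Leg 4: heading 334.5°; drift -2.0° → track 332.5°, groundspeed 181.9 kt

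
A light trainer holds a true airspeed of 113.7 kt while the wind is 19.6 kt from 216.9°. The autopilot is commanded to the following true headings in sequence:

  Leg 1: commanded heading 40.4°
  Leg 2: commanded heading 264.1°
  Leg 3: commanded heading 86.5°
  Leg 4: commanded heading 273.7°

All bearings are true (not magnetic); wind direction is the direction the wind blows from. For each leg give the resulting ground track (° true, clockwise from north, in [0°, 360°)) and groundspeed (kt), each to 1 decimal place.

Leg 1: heading 40.4°; drift -0.5° → track 39.9°, groundspeed 133.3 kt
Leg 2: heading 264.1°; drift +8.2° → track 272.3°, groundspeed 101.4 kt
Leg 3: heading 86.5°; drift -6.7° → track 79.8°, groundspeed 127.3 kt
Leg 4: heading 273.7°; drift +9.0° → track 282.7°, groundspeed 104.3 kt

Leg 1: track=39.9°, groundspeed=133.3 kt
Leg 2: track=272.3°, groundspeed=101.4 kt
Leg 3: track=79.8°, groundspeed=127.3 kt
Leg 4: track=282.7°, groundspeed=104.3 kt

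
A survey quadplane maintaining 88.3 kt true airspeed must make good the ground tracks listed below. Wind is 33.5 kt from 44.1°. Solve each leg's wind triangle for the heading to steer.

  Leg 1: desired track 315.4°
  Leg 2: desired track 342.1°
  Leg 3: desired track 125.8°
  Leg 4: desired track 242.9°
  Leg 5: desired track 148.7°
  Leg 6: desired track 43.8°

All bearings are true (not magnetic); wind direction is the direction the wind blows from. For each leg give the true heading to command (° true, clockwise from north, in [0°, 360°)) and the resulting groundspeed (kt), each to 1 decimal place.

Leg 1: desired track 315.4°; wind correction +22.3° → command heading 337.7°, groundspeed 80.9 kt
Leg 2: desired track 342.1°; wind correction +19.6° → command heading 1.7°, groundspeed 67.5 kt
Leg 3: desired track 125.8°; wind correction -22.0° → command heading 103.8°, groundspeed 77.0 kt
Leg 4: desired track 242.9°; wind correction +7.0° → command heading 249.9°, groundspeed 119.4 kt
Leg 5: desired track 148.7°; wind correction -21.5° → command heading 127.2°, groundspeed 90.6 kt
Leg 6: desired track 43.8°; wind correction +0.1° → command heading 43.9°, groundspeed 54.8 kt

Leg 1: heading=337.7°, groundspeed=80.9 kt
Leg 2: heading=1.7°, groundspeed=67.5 kt
Leg 3: heading=103.8°, groundspeed=77.0 kt
Leg 4: heading=249.9°, groundspeed=119.4 kt
Leg 5: heading=127.2°, groundspeed=90.6 kt
Leg 6: heading=43.9°, groundspeed=54.8 kt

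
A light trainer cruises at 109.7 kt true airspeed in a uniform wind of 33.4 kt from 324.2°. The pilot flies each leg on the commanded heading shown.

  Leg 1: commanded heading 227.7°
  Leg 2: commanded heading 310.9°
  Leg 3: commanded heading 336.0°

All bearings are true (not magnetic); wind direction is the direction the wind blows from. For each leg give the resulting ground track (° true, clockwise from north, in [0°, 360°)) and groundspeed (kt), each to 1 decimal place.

Leg 1: track=211.4°, groundspeed=118.2 kt
Leg 2: track=305.2°, groundspeed=77.6 kt
Leg 3: track=341.1°, groundspeed=77.3 kt

Leg 1: heading 227.7°; drift -16.3° → track 211.4°, groundspeed 118.2 kt
Leg 2: heading 310.9°; drift -5.7° → track 305.2°, groundspeed 77.6 kt
Leg 3: heading 336.0°; drift +5.1° → track 341.1°, groundspeed 77.3 kt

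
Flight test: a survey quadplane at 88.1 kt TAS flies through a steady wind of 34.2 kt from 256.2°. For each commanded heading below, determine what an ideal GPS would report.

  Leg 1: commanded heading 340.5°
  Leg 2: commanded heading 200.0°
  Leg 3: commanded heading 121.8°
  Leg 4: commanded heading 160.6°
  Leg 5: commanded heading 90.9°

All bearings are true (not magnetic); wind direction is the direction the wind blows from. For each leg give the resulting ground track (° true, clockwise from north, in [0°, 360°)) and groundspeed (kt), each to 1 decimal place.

Leg 1: heading 340.5°; drift +21.9° → track 2.4°, groundspeed 91.3 kt
Leg 2: heading 200.0°; drift -22.4° → track 177.6°, groundspeed 74.7 kt
Leg 3: heading 121.8°; drift -12.3° → track 109.5°, groundspeed 114.7 kt
Leg 4: heading 160.6°; drift -20.4° → track 140.2°, groundspeed 97.6 kt
Leg 5: heading 90.9°; drift -4.1° → track 86.8°, groundspeed 121.5 kt

Leg 1: track=2.4°, groundspeed=91.3 kt
Leg 2: track=177.6°, groundspeed=74.7 kt
Leg 3: track=109.5°, groundspeed=114.7 kt
Leg 4: track=140.2°, groundspeed=97.6 kt
Leg 5: track=86.8°, groundspeed=121.5 kt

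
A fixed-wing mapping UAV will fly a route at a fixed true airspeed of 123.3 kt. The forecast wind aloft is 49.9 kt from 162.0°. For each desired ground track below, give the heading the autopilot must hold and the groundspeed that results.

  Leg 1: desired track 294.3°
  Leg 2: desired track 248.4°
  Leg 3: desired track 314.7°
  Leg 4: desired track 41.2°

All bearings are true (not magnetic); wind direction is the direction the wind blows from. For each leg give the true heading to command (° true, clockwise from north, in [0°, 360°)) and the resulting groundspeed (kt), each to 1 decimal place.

Leg 1: heading=276.9°, groundspeed=151.2 kt
Leg 2: heading=224.6°, groundspeed=109.7 kt
Leg 3: heading=304.0°, groundspeed=165.5 kt
Leg 4: heading=61.5°, groundspeed=141.2 kt

Leg 1: desired track 294.3°; wind correction -17.4° → command heading 276.9°, groundspeed 151.2 kt
Leg 2: desired track 248.4°; wind correction -23.8° → command heading 224.6°, groundspeed 109.7 kt
Leg 3: desired track 314.7°; wind correction -10.7° → command heading 304.0°, groundspeed 165.5 kt
Leg 4: desired track 41.2°; wind correction +20.3° → command heading 61.5°, groundspeed 141.2 kt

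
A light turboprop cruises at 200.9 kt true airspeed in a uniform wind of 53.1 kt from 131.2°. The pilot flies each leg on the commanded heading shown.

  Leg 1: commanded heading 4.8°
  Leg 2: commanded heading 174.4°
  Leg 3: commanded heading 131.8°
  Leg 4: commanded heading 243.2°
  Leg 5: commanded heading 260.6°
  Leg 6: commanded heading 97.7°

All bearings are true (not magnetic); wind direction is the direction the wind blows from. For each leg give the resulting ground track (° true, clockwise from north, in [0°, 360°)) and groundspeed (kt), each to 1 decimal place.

Leg 1: heading 4.8°; drift -10.4° → track 354.4°, groundspeed 236.3 kt
Leg 2: heading 174.4°; drift +12.6° → track 187.0°, groundspeed 166.2 kt
Leg 3: heading 131.8°; drift +0.2° → track 132.0°, groundspeed 147.8 kt
Leg 4: heading 243.2°; drift +12.6° → track 255.8°, groundspeed 226.2 kt
Leg 5: heading 260.6°; drift +9.9° → track 270.5°, groundspeed 238.2 kt
Leg 6: heading 97.7°; drift -10.6° → track 87.1°, groundspeed 159.3 kt

Leg 1: track=354.4°, groundspeed=236.3 kt
Leg 2: track=187.0°, groundspeed=166.2 kt
Leg 3: track=132.0°, groundspeed=147.8 kt
Leg 4: track=255.8°, groundspeed=226.2 kt
Leg 5: track=270.5°, groundspeed=238.2 kt
Leg 6: track=87.1°, groundspeed=159.3 kt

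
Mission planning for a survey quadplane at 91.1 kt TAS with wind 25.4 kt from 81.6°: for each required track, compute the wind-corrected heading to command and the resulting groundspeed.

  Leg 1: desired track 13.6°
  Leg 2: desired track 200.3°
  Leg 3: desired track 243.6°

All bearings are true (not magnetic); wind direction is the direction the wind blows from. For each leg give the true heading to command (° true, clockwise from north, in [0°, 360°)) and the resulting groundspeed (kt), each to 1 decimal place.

Leg 1: heading=28.6°, groundspeed=78.5 kt
Leg 2: heading=186.1°, groundspeed=100.5 kt
Leg 3: heading=238.7°, groundspeed=114.9 kt

Leg 1: desired track 13.6°; wind correction +15.0° → command heading 28.6°, groundspeed 78.5 kt
Leg 2: desired track 200.3°; wind correction -14.2° → command heading 186.1°, groundspeed 100.5 kt
Leg 3: desired track 243.6°; wind correction -4.9° → command heading 238.7°, groundspeed 114.9 kt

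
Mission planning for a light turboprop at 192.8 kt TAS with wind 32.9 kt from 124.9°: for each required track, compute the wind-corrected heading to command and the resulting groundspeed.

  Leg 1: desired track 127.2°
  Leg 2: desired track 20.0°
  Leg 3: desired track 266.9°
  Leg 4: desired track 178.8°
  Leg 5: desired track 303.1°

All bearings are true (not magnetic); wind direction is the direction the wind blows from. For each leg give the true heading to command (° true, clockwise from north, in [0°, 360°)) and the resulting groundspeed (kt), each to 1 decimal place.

Leg 1: desired track 127.2°; wind correction -0.4° → command heading 126.8°, groundspeed 159.9 kt
Leg 2: desired track 20.0°; wind correction +9.5° → command heading 29.5°, groundspeed 198.6 kt
Leg 3: desired track 266.9°; wind correction -6.0° → command heading 260.9°, groundspeed 217.7 kt
Leg 4: desired track 178.8°; wind correction -7.9° → command heading 170.9°, groundspeed 171.6 kt
Leg 5: desired track 303.1°; wind correction -0.3° → command heading 302.8°, groundspeed 225.7 kt

Leg 1: heading=126.8°, groundspeed=159.9 kt
Leg 2: heading=29.5°, groundspeed=198.6 kt
Leg 3: heading=260.9°, groundspeed=217.7 kt
Leg 4: heading=170.9°, groundspeed=171.6 kt
Leg 5: heading=302.8°, groundspeed=225.7 kt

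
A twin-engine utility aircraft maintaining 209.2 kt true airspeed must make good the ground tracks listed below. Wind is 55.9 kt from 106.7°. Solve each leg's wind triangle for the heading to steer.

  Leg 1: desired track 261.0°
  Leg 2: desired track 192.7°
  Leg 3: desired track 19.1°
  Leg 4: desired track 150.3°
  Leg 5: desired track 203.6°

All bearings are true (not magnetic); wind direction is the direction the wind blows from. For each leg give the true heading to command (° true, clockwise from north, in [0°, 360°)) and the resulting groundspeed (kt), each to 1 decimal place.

Leg 1: desired track 261.0°; wind correction -6.7° → command heading 254.3°, groundspeed 258.2 kt
Leg 2: desired track 192.7°; wind correction -15.5° → command heading 177.2°, groundspeed 197.7 kt
Leg 3: desired track 19.1°; wind correction +15.5° → command heading 34.6°, groundspeed 199.3 kt
Leg 4: desired track 150.3°; wind correction -10.6° → command heading 139.7°, groundspeed 165.1 kt
Leg 5: desired track 203.6°; wind correction -15.4° → command heading 188.2°, groundspeed 208.4 kt

Leg 1: heading=254.3°, groundspeed=258.2 kt
Leg 2: heading=177.2°, groundspeed=197.7 kt
Leg 3: heading=34.6°, groundspeed=199.3 kt
Leg 4: heading=139.7°, groundspeed=165.1 kt
Leg 5: heading=188.2°, groundspeed=208.4 kt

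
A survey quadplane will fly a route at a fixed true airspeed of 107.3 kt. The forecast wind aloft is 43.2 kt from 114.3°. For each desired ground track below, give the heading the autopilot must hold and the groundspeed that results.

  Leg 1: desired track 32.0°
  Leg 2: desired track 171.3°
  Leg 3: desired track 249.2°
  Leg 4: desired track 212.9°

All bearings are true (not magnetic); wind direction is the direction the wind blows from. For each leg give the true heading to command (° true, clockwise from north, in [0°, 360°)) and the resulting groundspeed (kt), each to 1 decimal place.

Leg 1: heading=55.5°, groundspeed=92.6 kt
Leg 2: heading=151.6°, groundspeed=77.5 kt
Leg 3: heading=232.6°, groundspeed=133.3 kt
Leg 4: heading=189.4°, groundspeed=104.9 kt

Leg 1: desired track 32.0°; wind correction +23.5° → command heading 55.5°, groundspeed 92.6 kt
Leg 2: desired track 171.3°; wind correction -19.7° → command heading 151.6°, groundspeed 77.5 kt
Leg 3: desired track 249.2°; wind correction -16.6° → command heading 232.6°, groundspeed 133.3 kt
Leg 4: desired track 212.9°; wind correction -23.5° → command heading 189.4°, groundspeed 104.9 kt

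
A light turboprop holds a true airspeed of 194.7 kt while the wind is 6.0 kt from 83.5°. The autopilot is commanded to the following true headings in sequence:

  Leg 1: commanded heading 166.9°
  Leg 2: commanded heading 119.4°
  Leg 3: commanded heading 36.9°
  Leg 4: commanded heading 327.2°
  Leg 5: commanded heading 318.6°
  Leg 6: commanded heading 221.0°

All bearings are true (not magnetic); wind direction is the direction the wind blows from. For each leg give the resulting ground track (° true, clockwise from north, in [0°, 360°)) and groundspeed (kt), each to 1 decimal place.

Leg 1: track=168.7°, groundspeed=194.1 kt
Leg 2: track=120.5°, groundspeed=189.9 kt
Leg 3: track=35.6°, groundspeed=190.6 kt
Leg 4: track=325.6°, groundspeed=197.4 kt
Leg 5: track=317.2°, groundspeed=198.2 kt
Leg 6: track=222.2°, groundspeed=199.2 kt

Leg 1: heading 166.9°; drift +1.8° → track 168.7°, groundspeed 194.1 kt
Leg 2: heading 119.4°; drift +1.1° → track 120.5°, groundspeed 189.9 kt
Leg 3: heading 36.9°; drift -1.3° → track 35.6°, groundspeed 190.6 kt
Leg 4: heading 327.2°; drift -1.6° → track 325.6°, groundspeed 197.4 kt
Leg 5: heading 318.6°; drift -1.4° → track 317.2°, groundspeed 198.2 kt
Leg 6: heading 221.0°; drift +1.2° → track 222.2°, groundspeed 199.2 kt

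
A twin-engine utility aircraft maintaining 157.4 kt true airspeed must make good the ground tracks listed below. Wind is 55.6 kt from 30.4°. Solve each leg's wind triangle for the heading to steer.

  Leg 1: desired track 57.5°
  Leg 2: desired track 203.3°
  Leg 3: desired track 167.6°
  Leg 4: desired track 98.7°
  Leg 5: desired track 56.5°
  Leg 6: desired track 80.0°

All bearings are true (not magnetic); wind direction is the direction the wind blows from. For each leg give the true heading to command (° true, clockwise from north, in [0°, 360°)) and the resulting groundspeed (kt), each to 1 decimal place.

Leg 1: heading=48.2°, groundspeed=105.9 kt
Leg 2: heading=200.8°, groundspeed=212.4 kt
Leg 3: heading=153.7°, groundspeed=193.6 kt
Leg 4: heading=79.5°, groundspeed=128.1 kt
Leg 5: heading=47.6°, groundspeed=105.6 kt
Leg 6: heading=64.4°, groundspeed=115.6 kt

Leg 1: desired track 57.5°; wind correction -9.3° → command heading 48.2°, groundspeed 105.9 kt
Leg 2: desired track 203.3°; wind correction -2.5° → command heading 200.8°, groundspeed 212.4 kt
Leg 3: desired track 167.6°; wind correction -13.9° → command heading 153.7°, groundspeed 193.6 kt
Leg 4: desired track 98.7°; wind correction -19.2° → command heading 79.5°, groundspeed 128.1 kt
Leg 5: desired track 56.5°; wind correction -8.9° → command heading 47.6°, groundspeed 105.6 kt
Leg 6: desired track 80.0°; wind correction -15.6° → command heading 64.4°, groundspeed 115.6 kt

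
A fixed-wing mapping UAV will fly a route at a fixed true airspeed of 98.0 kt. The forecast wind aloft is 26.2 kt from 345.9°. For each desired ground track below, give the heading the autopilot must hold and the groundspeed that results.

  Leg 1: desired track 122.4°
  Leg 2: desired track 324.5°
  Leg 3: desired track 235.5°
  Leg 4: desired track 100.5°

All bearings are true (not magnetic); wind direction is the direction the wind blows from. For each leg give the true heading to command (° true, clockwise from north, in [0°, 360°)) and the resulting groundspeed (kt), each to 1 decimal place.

Leg 1: heading=111.8°, groundspeed=115.3 kt
Leg 2: heading=330.1°, groundspeed=73.1 kt
Leg 3: heading=250.0°, groundspeed=104.0 kt
Leg 4: heading=86.4°, groundspeed=106.0 kt

Leg 1: desired track 122.4°; wind correction -10.6° → command heading 111.8°, groundspeed 115.3 kt
Leg 2: desired track 324.5°; wind correction +5.6° → command heading 330.1°, groundspeed 73.1 kt
Leg 3: desired track 235.5°; wind correction +14.5° → command heading 250.0°, groundspeed 104.0 kt
Leg 4: desired track 100.5°; wind correction -14.1° → command heading 86.4°, groundspeed 106.0 kt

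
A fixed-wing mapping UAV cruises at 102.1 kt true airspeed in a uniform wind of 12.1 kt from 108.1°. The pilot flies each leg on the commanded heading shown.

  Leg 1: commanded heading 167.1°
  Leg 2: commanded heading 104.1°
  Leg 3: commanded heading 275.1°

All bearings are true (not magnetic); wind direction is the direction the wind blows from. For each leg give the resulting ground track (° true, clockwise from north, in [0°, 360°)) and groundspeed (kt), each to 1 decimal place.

Leg 1: heading 167.1°; drift +6.2° → track 173.3°, groundspeed 96.4 kt
Leg 2: heading 104.1°; drift -0.5° → track 103.6°, groundspeed 90.0 kt
Leg 3: heading 275.1°; drift +1.4° → track 276.5°, groundspeed 113.9 kt

Leg 1: track=173.3°, groundspeed=96.4 kt
Leg 2: track=103.6°, groundspeed=90.0 kt
Leg 3: track=276.5°, groundspeed=113.9 kt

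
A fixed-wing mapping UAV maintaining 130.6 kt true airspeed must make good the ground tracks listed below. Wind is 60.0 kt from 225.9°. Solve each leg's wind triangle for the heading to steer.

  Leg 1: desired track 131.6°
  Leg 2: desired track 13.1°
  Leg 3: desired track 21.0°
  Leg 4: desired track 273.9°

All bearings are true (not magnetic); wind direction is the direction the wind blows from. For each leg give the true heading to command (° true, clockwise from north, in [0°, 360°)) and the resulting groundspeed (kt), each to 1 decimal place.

Leg 1: desired track 131.6°; wind correction +27.3° → command heading 158.9°, groundspeed 120.6 kt
Leg 2: desired track 13.1°; wind correction -14.4° → command heading 358.7°, groundspeed 176.9 kt
Leg 3: desired track 21.0°; wind correction -11.2° → command heading 9.8°, groundspeed 182.6 kt
Leg 4: desired track 273.9°; wind correction -20.0° → command heading 253.9°, groundspeed 82.6 kt

Leg 1: heading=158.9°, groundspeed=120.6 kt
Leg 2: heading=358.7°, groundspeed=176.9 kt
Leg 3: heading=9.8°, groundspeed=182.6 kt
Leg 4: heading=253.9°, groundspeed=82.6 kt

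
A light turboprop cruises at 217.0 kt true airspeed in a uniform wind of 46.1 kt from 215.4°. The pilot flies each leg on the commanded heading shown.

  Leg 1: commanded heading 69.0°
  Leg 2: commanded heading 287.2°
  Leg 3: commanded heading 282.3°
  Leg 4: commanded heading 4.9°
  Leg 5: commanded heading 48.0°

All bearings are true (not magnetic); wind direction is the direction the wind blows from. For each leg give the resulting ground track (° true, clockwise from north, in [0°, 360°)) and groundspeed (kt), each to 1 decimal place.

Leg 1: heading 69.0°; drift -5.7° → track 63.3°, groundspeed 256.7 kt
Leg 2: heading 287.2°; drift +12.2° → track 299.4°, groundspeed 207.3 kt
Leg 3: heading 282.3°; drift +12.0° → track 294.3°, groundspeed 203.4 kt
Leg 4: heading 4.9°; drift +5.2° → track 10.1°, groundspeed 257.8 kt
Leg 5: heading 48.0°; drift -2.2° → track 45.8°, groundspeed 262.2 kt

Leg 1: track=63.3°, groundspeed=256.7 kt
Leg 2: track=299.4°, groundspeed=207.3 kt
Leg 3: track=294.3°, groundspeed=203.4 kt
Leg 4: track=10.1°, groundspeed=257.8 kt
Leg 5: track=45.8°, groundspeed=262.2 kt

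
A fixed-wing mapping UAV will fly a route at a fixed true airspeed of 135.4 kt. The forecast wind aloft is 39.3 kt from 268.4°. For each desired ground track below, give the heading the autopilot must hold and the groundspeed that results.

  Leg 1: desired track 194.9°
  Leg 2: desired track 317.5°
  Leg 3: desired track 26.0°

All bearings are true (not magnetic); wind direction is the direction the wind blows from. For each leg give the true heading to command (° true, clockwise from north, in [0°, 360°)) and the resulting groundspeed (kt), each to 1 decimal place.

Leg 1: heading=211.1°, groundspeed=118.9 kt
Leg 2: heading=304.8°, groundspeed=106.4 kt
Leg 3: heading=11.1°, groundspeed=149.1 kt

Leg 1: desired track 194.9°; wind correction +16.2° → command heading 211.1°, groundspeed 118.9 kt
Leg 2: desired track 317.5°; wind correction -12.7° → command heading 304.8°, groundspeed 106.4 kt
Leg 3: desired track 26.0°; wind correction -14.9° → command heading 11.1°, groundspeed 149.1 kt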